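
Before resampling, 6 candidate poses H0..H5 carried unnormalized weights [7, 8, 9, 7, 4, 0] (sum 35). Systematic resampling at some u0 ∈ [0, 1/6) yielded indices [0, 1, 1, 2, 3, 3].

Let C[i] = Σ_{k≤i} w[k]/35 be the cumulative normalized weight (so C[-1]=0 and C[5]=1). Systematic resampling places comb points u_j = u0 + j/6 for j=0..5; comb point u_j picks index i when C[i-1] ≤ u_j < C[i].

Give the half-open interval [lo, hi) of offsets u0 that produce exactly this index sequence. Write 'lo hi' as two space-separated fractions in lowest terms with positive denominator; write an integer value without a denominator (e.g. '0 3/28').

1/30 11/210

C = [1/5, 3/7, 24/35, 31/35, 1, 1]
j=0 picked index 0: u0 ∈ [0, 1/5)
j=1 picked index 1: u0 ∈ [1/30, 11/42)
j=2 picked index 1: u0 ∈ [-2/15, 2/21)
j=3 picked index 2: u0 ∈ [-1/14, 13/70)
j=4 picked index 3: u0 ∈ [2/105, 23/105)
j=5 picked index 3: u0 ∈ [-31/210, 11/210)
intersection: [1/30, 11/210)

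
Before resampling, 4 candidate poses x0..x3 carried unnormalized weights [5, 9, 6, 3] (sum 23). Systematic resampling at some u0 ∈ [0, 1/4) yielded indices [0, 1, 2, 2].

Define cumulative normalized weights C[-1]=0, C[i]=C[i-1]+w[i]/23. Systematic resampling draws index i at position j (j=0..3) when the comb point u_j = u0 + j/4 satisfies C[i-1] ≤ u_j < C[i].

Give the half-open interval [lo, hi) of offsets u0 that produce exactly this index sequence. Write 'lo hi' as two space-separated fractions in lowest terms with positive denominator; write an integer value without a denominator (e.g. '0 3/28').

5/46 11/92

C = [5/23, 14/23, 20/23, 1]
j=0 picked index 0: u0 ∈ [0, 5/23)
j=1 picked index 1: u0 ∈ [-3/92, 33/92)
j=2 picked index 2: u0 ∈ [5/46, 17/46)
j=3 picked index 2: u0 ∈ [-13/92, 11/92)
intersection: [5/46, 11/92)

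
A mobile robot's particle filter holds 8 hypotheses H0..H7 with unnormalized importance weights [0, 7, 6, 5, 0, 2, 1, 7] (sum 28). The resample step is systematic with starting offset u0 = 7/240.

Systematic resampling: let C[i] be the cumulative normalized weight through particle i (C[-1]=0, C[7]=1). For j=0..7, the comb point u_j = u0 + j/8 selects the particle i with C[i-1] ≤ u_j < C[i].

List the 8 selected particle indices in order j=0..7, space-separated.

C = [0, 1/4, 13/28, 9/14, 9/14, 5/7, 3/4, 1]
j=0: u_0=7/240 ∈ [0, 1/4) → index 1
j=1: u_1=37/240 ∈ [0, 1/4) → index 1
j=2: u_2=67/240 ∈ [1/4, 13/28) → index 2
j=3: u_3=97/240 ∈ [1/4, 13/28) → index 2
j=4: u_4=127/240 ∈ [13/28, 9/14) → index 3
j=5: u_5=157/240 ∈ [9/14, 5/7) → index 5
j=6: u_6=187/240 ∈ [3/4, 1) → index 7
j=7: u_7=217/240 ∈ [3/4, 1) → index 7

1 1 2 2 3 5 7 7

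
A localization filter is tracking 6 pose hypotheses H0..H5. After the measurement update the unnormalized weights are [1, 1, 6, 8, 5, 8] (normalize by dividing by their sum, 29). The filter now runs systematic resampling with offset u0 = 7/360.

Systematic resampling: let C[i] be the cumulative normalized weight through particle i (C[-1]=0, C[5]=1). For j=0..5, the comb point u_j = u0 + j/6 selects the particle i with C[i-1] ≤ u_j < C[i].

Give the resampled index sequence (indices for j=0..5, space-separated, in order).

C = [1/29, 2/29, 8/29, 16/29, 21/29, 1]
j=0: u_0=7/360 ∈ [0, 1/29) → index 0
j=1: u_1=67/360 ∈ [2/29, 8/29) → index 2
j=2: u_2=127/360 ∈ [8/29, 16/29) → index 3
j=3: u_3=187/360 ∈ [8/29, 16/29) → index 3
j=4: u_4=247/360 ∈ [16/29, 21/29) → index 4
j=5: u_5=307/360 ∈ [21/29, 1) → index 5

0 2 3 3 4 5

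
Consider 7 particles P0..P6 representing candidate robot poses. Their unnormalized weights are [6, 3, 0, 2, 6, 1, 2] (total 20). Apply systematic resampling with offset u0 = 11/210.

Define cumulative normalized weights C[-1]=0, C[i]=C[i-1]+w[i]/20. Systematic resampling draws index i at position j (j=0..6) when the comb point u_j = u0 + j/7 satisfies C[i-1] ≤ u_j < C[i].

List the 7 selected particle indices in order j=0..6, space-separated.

0 0 1 3 4 4 6

C = [3/10, 9/20, 9/20, 11/20, 17/20, 9/10, 1]
j=0: u_0=11/210 ∈ [0, 3/10) → index 0
j=1: u_1=41/210 ∈ [0, 3/10) → index 0
j=2: u_2=71/210 ∈ [3/10, 9/20) → index 1
j=3: u_3=101/210 ∈ [9/20, 11/20) → index 3
j=4: u_4=131/210 ∈ [11/20, 17/20) → index 4
j=5: u_5=23/30 ∈ [11/20, 17/20) → index 4
j=6: u_6=191/210 ∈ [9/10, 1) → index 6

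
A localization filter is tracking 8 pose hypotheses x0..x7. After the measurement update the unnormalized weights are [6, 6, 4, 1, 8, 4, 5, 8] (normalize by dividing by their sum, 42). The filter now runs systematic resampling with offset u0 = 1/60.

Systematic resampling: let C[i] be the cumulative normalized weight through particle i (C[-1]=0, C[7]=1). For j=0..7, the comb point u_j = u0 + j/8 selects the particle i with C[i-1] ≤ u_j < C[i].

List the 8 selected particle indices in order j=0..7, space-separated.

0 0 1 3 4 5 6 7

C = [1/7, 2/7, 8/21, 17/42, 25/42, 29/42, 17/21, 1]
j=0: u_0=1/60 ∈ [0, 1/7) → index 0
j=1: u_1=17/120 ∈ [0, 1/7) → index 0
j=2: u_2=4/15 ∈ [1/7, 2/7) → index 1
j=3: u_3=47/120 ∈ [8/21, 17/42) → index 3
j=4: u_4=31/60 ∈ [17/42, 25/42) → index 4
j=5: u_5=77/120 ∈ [25/42, 29/42) → index 5
j=6: u_6=23/30 ∈ [29/42, 17/21) → index 6
j=7: u_7=107/120 ∈ [17/21, 1) → index 7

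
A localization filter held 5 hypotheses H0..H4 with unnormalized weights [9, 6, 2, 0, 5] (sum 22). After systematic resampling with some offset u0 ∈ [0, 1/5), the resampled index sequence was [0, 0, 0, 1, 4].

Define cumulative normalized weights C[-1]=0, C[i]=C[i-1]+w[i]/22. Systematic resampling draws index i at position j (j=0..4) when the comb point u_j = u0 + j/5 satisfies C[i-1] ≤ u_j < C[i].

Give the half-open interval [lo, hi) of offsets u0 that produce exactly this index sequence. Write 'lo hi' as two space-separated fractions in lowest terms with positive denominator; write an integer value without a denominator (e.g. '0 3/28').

0 1/110

C = [9/22, 15/22, 17/22, 17/22, 1]
j=0 picked index 0: u0 ∈ [0, 9/22)
j=1 picked index 0: u0 ∈ [-1/5, 23/110)
j=2 picked index 0: u0 ∈ [-2/5, 1/110)
j=3 picked index 1: u0 ∈ [-21/110, 9/110)
j=4 picked index 4: u0 ∈ [-3/110, 1/5)
intersection: [0, 1/110)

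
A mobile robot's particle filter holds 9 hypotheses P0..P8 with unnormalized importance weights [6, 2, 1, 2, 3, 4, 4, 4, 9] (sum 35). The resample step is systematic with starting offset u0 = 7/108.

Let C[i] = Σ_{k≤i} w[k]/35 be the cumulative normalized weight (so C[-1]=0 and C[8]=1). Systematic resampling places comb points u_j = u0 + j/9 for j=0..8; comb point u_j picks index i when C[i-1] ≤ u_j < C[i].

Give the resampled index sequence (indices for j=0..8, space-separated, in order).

C = [6/35, 8/35, 9/35, 11/35, 2/5, 18/35, 22/35, 26/35, 1]
j=0: u_0=7/108 ∈ [0, 6/35) → index 0
j=1: u_1=19/108 ∈ [6/35, 8/35) → index 1
j=2: u_2=31/108 ∈ [9/35, 11/35) → index 3
j=3: u_3=43/108 ∈ [11/35, 2/5) → index 4
j=4: u_4=55/108 ∈ [2/5, 18/35) → index 5
j=5: u_5=67/108 ∈ [18/35, 22/35) → index 6
j=6: u_6=79/108 ∈ [22/35, 26/35) → index 7
j=7: u_7=91/108 ∈ [26/35, 1) → index 8
j=8: u_8=103/108 ∈ [26/35, 1) → index 8

0 1 3 4 5 6 7 8 8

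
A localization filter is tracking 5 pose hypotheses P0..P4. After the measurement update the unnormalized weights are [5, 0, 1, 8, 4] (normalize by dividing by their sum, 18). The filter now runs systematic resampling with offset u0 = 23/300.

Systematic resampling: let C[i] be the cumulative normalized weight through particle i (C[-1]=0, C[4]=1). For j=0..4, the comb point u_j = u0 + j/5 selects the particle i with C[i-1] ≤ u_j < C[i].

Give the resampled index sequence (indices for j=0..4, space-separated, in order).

0 0 3 3 4

C = [5/18, 5/18, 1/3, 7/9, 1]
j=0: u_0=23/300 ∈ [0, 5/18) → index 0
j=1: u_1=83/300 ∈ [0, 5/18) → index 0
j=2: u_2=143/300 ∈ [1/3, 7/9) → index 3
j=3: u_3=203/300 ∈ [1/3, 7/9) → index 3
j=4: u_4=263/300 ∈ [7/9, 1) → index 4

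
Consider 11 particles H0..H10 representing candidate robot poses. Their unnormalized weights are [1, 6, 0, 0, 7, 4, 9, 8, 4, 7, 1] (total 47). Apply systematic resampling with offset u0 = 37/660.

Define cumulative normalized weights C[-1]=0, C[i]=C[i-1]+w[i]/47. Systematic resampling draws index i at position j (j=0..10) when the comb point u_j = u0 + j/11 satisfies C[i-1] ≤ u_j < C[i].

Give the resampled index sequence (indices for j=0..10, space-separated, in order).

C = [1/47, 7/47, 7/47, 7/47, 14/47, 18/47, 27/47, 35/47, 39/47, 46/47, 1]
j=0: u_0=37/660 ∈ [1/47, 7/47) → index 1
j=1: u_1=97/660 ∈ [1/47, 7/47) → index 1
j=2: u_2=157/660 ∈ [7/47, 14/47) → index 4
j=3: u_3=217/660 ∈ [14/47, 18/47) → index 5
j=4: u_4=277/660 ∈ [18/47, 27/47) → index 6
j=5: u_5=337/660 ∈ [18/47, 27/47) → index 6
j=6: u_6=397/660 ∈ [27/47, 35/47) → index 7
j=7: u_7=457/660 ∈ [27/47, 35/47) → index 7
j=8: u_8=47/60 ∈ [35/47, 39/47) → index 8
j=9: u_9=577/660 ∈ [39/47, 46/47) → index 9
j=10: u_10=637/660 ∈ [39/47, 46/47) → index 9

1 1 4 5 6 6 7 7 8 9 9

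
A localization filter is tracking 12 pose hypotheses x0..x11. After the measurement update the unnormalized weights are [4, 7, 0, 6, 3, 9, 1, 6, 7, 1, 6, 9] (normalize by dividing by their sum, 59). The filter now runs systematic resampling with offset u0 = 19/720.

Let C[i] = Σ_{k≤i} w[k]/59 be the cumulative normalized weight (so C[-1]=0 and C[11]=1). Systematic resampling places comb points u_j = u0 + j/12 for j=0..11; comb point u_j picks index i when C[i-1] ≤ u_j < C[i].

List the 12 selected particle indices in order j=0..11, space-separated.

C = [4/59, 11/59, 11/59, 17/59, 20/59, 29/59, 30/59, 36/59, 43/59, 44/59, 50/59, 1]
j=0: u_0=19/720 ∈ [0, 4/59) → index 0
j=1: u_1=79/720 ∈ [4/59, 11/59) → index 1
j=2: u_2=139/720 ∈ [11/59, 17/59) → index 3
j=3: u_3=199/720 ∈ [11/59, 17/59) → index 3
j=4: u_4=259/720 ∈ [20/59, 29/59) → index 5
j=5: u_5=319/720 ∈ [20/59, 29/59) → index 5
j=6: u_6=379/720 ∈ [30/59, 36/59) → index 7
j=7: u_7=439/720 ∈ [30/59, 36/59) → index 7
j=8: u_8=499/720 ∈ [36/59, 43/59) → index 8
j=9: u_9=559/720 ∈ [44/59, 50/59) → index 10
j=10: u_10=619/720 ∈ [50/59, 1) → index 11
j=11: u_11=679/720 ∈ [50/59, 1) → index 11

0 1 3 3 5 5 7 7 8 10 11 11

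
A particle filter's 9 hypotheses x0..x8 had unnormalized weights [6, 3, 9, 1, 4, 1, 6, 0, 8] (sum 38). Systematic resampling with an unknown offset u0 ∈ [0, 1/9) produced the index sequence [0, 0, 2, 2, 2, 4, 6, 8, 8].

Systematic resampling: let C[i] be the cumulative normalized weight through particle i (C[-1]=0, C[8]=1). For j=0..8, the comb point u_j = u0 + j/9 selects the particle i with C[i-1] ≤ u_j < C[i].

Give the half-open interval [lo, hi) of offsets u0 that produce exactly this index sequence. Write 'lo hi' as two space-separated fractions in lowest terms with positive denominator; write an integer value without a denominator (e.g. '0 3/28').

C = [3/19, 9/38, 9/19, 1/2, 23/38, 12/19, 15/19, 15/19, 1]
j=0 picked index 0: u0 ∈ [0, 3/19)
j=1 picked index 0: u0 ∈ [-1/9, 8/171)
j=2 picked index 2: u0 ∈ [5/342, 43/171)
j=3 picked index 2: u0 ∈ [-11/114, 8/57)
j=4 picked index 2: u0 ∈ [-71/342, 5/171)
j=5 picked index 4: u0 ∈ [-1/18, 17/342)
j=6 picked index 6: u0 ∈ [-2/57, 7/57)
j=7 picked index 8: u0 ∈ [2/171, 2/9)
j=8 picked index 8: u0 ∈ [-17/171, 1/9)
intersection: [5/342, 5/171)

5/342 5/171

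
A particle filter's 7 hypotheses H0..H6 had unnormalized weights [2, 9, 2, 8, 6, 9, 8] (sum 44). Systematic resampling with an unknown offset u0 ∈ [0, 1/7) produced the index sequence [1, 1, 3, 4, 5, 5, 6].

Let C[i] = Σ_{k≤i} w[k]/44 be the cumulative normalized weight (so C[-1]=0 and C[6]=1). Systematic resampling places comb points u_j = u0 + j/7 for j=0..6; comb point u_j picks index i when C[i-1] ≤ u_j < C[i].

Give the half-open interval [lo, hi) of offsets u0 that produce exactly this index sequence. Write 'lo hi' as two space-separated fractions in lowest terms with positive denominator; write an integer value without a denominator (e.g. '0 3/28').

C = [1/22, 1/4, 13/44, 21/44, 27/44, 9/11, 1]
j=0 picked index 1: u0 ∈ [1/22, 1/4)
j=1 picked index 1: u0 ∈ [-15/154, 3/28)
j=2 picked index 3: u0 ∈ [3/308, 59/308)
j=3 picked index 4: u0 ∈ [15/308, 57/308)
j=4 picked index 5: u0 ∈ [13/308, 19/77)
j=5 picked index 5: u0 ∈ [-31/308, 8/77)
j=6 picked index 6: u0 ∈ [-3/77, 1/7)
intersection: [15/308, 8/77)

15/308 8/77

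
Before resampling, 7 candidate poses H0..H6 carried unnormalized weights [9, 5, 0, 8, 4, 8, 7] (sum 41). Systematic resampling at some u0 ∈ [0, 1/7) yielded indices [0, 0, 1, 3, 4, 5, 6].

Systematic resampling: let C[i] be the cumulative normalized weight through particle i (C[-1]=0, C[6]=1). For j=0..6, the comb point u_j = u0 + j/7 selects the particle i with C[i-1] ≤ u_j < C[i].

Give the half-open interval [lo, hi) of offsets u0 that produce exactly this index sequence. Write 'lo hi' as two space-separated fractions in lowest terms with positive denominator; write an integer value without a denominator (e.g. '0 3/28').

C = [9/41, 14/41, 14/41, 22/41, 26/41, 34/41, 1]
j=0 picked index 0: u0 ∈ [0, 9/41)
j=1 picked index 0: u0 ∈ [-1/7, 22/287)
j=2 picked index 1: u0 ∈ [-19/287, 16/287)
j=3 picked index 3: u0 ∈ [-25/287, 31/287)
j=4 picked index 4: u0 ∈ [-10/287, 18/287)
j=5 picked index 5: u0 ∈ [-23/287, 33/287)
j=6 picked index 6: u0 ∈ [-8/287, 1/7)
intersection: [0, 16/287)

0 16/287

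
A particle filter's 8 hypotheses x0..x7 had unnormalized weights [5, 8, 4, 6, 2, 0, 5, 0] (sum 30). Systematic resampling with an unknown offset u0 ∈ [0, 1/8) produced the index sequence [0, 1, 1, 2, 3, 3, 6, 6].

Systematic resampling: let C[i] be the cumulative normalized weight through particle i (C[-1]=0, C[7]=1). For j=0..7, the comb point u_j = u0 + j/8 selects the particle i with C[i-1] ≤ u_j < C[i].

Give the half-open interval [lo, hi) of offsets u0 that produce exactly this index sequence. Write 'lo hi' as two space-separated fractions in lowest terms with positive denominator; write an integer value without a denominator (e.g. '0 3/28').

C = [1/6, 13/30, 17/30, 23/30, 5/6, 5/6, 1, 1]
j=0 picked index 0: u0 ∈ [0, 1/6)
j=1 picked index 1: u0 ∈ [1/24, 37/120)
j=2 picked index 1: u0 ∈ [-1/12, 11/60)
j=3 picked index 2: u0 ∈ [7/120, 23/120)
j=4 picked index 3: u0 ∈ [1/15, 4/15)
j=5 picked index 3: u0 ∈ [-7/120, 17/120)
j=6 picked index 6: u0 ∈ [1/12, 1/4)
j=7 picked index 6: u0 ∈ [-1/24, 1/8)
intersection: [1/12, 1/8)

1/12 1/8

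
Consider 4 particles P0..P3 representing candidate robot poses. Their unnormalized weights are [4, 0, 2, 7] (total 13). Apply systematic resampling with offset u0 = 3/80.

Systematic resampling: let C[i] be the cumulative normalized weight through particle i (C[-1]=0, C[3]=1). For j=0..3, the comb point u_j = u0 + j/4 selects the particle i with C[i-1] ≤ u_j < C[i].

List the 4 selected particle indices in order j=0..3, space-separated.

C = [4/13, 4/13, 6/13, 1]
j=0: u_0=3/80 ∈ [0, 4/13) → index 0
j=1: u_1=23/80 ∈ [0, 4/13) → index 0
j=2: u_2=43/80 ∈ [6/13, 1) → index 3
j=3: u_3=63/80 ∈ [6/13, 1) → index 3

0 0 3 3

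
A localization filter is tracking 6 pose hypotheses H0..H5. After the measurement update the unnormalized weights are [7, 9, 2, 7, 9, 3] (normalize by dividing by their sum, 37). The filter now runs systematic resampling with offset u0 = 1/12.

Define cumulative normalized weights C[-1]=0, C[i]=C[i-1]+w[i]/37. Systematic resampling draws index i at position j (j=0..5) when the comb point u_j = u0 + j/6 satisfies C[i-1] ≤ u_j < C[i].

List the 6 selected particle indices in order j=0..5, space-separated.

0 1 1 3 4 4

C = [7/37, 16/37, 18/37, 25/37, 34/37, 1]
j=0: u_0=1/12 ∈ [0, 7/37) → index 0
j=1: u_1=1/4 ∈ [7/37, 16/37) → index 1
j=2: u_2=5/12 ∈ [7/37, 16/37) → index 1
j=3: u_3=7/12 ∈ [18/37, 25/37) → index 3
j=4: u_4=3/4 ∈ [25/37, 34/37) → index 4
j=5: u_5=11/12 ∈ [25/37, 34/37) → index 4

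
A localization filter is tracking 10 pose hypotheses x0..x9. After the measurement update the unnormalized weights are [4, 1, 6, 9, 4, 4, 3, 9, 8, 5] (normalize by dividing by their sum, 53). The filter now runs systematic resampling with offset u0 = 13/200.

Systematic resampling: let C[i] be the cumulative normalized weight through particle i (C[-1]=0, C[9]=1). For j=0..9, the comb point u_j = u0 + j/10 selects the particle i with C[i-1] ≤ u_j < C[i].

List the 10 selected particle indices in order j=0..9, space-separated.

0 2 3 3 5 6 7 8 8 9

C = [4/53, 5/53, 11/53, 20/53, 24/53, 28/53, 31/53, 40/53, 48/53, 1]
j=0: u_0=13/200 ∈ [0, 4/53) → index 0
j=1: u_1=33/200 ∈ [5/53, 11/53) → index 2
j=2: u_2=53/200 ∈ [11/53, 20/53) → index 3
j=3: u_3=73/200 ∈ [11/53, 20/53) → index 3
j=4: u_4=93/200 ∈ [24/53, 28/53) → index 5
j=5: u_5=113/200 ∈ [28/53, 31/53) → index 6
j=6: u_6=133/200 ∈ [31/53, 40/53) → index 7
j=7: u_7=153/200 ∈ [40/53, 48/53) → index 8
j=8: u_8=173/200 ∈ [40/53, 48/53) → index 8
j=9: u_9=193/200 ∈ [48/53, 1) → index 9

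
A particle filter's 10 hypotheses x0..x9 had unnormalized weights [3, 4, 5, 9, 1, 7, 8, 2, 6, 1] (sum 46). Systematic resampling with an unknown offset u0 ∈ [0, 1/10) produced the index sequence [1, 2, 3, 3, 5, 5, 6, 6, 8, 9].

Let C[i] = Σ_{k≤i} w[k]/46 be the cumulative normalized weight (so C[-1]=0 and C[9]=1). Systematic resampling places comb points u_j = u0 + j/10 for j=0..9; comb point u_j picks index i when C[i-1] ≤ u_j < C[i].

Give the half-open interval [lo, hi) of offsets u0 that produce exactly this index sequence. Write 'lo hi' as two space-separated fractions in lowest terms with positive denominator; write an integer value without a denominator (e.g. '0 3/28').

9/115 1/10

C = [3/46, 7/46, 6/23, 21/46, 11/23, 29/46, 37/46, 39/46, 45/46, 1]
j=0 picked index 1: u0 ∈ [3/46, 7/46)
j=1 picked index 2: u0 ∈ [6/115, 37/230)
j=2 picked index 3: u0 ∈ [7/115, 59/230)
j=3 picked index 3: u0 ∈ [-9/230, 18/115)
j=4 picked index 5: u0 ∈ [9/115, 53/230)
j=5 picked index 5: u0 ∈ [-1/46, 3/23)
j=6 picked index 6: u0 ∈ [7/230, 47/230)
j=7 picked index 6: u0 ∈ [-8/115, 12/115)
j=8 picked index 8: u0 ∈ [11/230, 41/230)
j=9 picked index 9: u0 ∈ [9/115, 1/10)
intersection: [9/115, 1/10)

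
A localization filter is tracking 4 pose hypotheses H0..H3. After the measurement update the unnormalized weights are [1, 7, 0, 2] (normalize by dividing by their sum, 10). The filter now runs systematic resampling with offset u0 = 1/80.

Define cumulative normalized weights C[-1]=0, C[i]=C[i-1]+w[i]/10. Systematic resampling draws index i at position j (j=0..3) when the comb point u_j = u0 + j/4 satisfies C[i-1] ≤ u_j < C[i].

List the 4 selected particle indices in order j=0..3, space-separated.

0 1 1 1

C = [1/10, 4/5, 4/5, 1]
j=0: u_0=1/80 ∈ [0, 1/10) → index 0
j=1: u_1=21/80 ∈ [1/10, 4/5) → index 1
j=2: u_2=41/80 ∈ [1/10, 4/5) → index 1
j=3: u_3=61/80 ∈ [1/10, 4/5) → index 1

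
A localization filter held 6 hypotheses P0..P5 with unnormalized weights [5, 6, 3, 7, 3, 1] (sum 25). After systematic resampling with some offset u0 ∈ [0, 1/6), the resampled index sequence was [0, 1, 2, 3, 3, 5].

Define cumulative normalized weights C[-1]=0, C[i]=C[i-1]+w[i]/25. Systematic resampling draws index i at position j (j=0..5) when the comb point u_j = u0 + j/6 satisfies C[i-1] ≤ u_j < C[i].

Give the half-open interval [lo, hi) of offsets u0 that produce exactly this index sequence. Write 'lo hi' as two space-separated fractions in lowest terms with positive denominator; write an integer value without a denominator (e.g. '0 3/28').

19/150 1/6

C = [1/5, 11/25, 14/25, 21/25, 24/25, 1]
j=0 picked index 0: u0 ∈ [0, 1/5)
j=1 picked index 1: u0 ∈ [1/30, 41/150)
j=2 picked index 2: u0 ∈ [8/75, 17/75)
j=3 picked index 3: u0 ∈ [3/50, 17/50)
j=4 picked index 3: u0 ∈ [-8/75, 13/75)
j=5 picked index 5: u0 ∈ [19/150, 1/6)
intersection: [19/150, 1/6)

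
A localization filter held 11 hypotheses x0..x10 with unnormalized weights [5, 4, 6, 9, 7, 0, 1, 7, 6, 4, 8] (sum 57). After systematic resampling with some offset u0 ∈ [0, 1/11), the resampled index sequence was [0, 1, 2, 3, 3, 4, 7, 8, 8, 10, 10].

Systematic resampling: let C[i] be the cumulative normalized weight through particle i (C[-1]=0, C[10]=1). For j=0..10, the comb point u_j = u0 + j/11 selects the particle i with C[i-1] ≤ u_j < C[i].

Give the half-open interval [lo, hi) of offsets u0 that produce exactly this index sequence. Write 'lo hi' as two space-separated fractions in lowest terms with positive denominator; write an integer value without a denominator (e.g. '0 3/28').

C = [5/57, 3/19, 5/19, 8/19, 31/57, 31/57, 32/57, 13/19, 15/19, 49/57, 1]
j=0 picked index 0: u0 ∈ [0, 5/57)
j=1 picked index 1: u0 ∈ [-2/627, 14/209)
j=2 picked index 2: u0 ∈ [-5/209, 17/209)
j=3 picked index 3: u0 ∈ [-2/209, 31/209)
j=4 picked index 3: u0 ∈ [-21/209, 12/209)
j=5 picked index 4: u0 ∈ [-7/209, 56/627)
j=6 picked index 7: u0 ∈ [10/627, 29/209)
j=7 picked index 8: u0 ∈ [10/209, 32/209)
j=8 picked index 8: u0 ∈ [-9/209, 13/209)
j=9 picked index 10: u0 ∈ [26/627, 2/11)
j=10 picked index 10: u0 ∈ [-31/627, 1/11)
intersection: [10/209, 12/209)

10/209 12/209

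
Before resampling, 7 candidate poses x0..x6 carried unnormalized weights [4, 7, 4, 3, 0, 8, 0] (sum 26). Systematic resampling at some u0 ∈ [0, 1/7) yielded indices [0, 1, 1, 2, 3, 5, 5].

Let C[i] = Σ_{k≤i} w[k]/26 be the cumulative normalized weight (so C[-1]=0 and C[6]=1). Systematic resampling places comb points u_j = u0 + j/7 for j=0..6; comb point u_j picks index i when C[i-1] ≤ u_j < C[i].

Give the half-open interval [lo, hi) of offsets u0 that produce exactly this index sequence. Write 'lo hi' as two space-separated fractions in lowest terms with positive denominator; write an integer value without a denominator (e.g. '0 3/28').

1/91 11/91

C = [2/13, 11/26, 15/26, 9/13, 9/13, 1, 1]
j=0 picked index 0: u0 ∈ [0, 2/13)
j=1 picked index 1: u0 ∈ [1/91, 51/182)
j=2 picked index 1: u0 ∈ [-12/91, 25/182)
j=3 picked index 2: u0 ∈ [-1/182, 27/182)
j=4 picked index 3: u0 ∈ [1/182, 11/91)
j=5 picked index 5: u0 ∈ [-2/91, 2/7)
j=6 picked index 5: u0 ∈ [-15/91, 1/7)
intersection: [1/91, 11/91)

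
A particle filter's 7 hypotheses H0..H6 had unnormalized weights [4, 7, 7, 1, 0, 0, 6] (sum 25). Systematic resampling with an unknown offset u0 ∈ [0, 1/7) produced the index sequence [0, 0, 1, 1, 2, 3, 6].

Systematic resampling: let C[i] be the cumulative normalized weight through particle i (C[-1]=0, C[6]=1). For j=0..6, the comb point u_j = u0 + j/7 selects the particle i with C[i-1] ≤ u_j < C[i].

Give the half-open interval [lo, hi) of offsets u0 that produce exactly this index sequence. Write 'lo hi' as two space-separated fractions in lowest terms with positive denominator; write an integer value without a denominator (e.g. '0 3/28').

1/175 2/175

C = [4/25, 11/25, 18/25, 19/25, 19/25, 19/25, 1]
j=0 picked index 0: u0 ∈ [0, 4/25)
j=1 picked index 0: u0 ∈ [-1/7, 3/175)
j=2 picked index 1: u0 ∈ [-22/175, 27/175)
j=3 picked index 1: u0 ∈ [-47/175, 2/175)
j=4 picked index 2: u0 ∈ [-23/175, 26/175)
j=5 picked index 3: u0 ∈ [1/175, 8/175)
j=6 picked index 6: u0 ∈ [-17/175, 1/7)
intersection: [1/175, 2/175)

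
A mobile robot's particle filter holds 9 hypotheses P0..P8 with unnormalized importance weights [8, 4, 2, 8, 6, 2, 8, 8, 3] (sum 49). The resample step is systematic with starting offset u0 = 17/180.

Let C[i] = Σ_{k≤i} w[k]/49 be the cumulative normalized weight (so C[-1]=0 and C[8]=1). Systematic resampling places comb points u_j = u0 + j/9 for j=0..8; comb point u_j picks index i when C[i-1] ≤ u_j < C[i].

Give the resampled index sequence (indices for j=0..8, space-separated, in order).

C = [8/49, 12/49, 2/7, 22/49, 4/7, 30/49, 38/49, 46/49, 1]
j=0: u_0=17/180 ∈ [0, 8/49) → index 0
j=1: u_1=37/180 ∈ [8/49, 12/49) → index 1
j=2: u_2=19/60 ∈ [2/7, 22/49) → index 3
j=3: u_3=77/180 ∈ [2/7, 22/49) → index 3
j=4: u_4=97/180 ∈ [22/49, 4/7) → index 4
j=5: u_5=13/20 ∈ [30/49, 38/49) → index 6
j=6: u_6=137/180 ∈ [30/49, 38/49) → index 6
j=7: u_7=157/180 ∈ [38/49, 46/49) → index 7
j=8: u_8=59/60 ∈ [46/49, 1) → index 8

0 1 3 3 4 6 6 7 8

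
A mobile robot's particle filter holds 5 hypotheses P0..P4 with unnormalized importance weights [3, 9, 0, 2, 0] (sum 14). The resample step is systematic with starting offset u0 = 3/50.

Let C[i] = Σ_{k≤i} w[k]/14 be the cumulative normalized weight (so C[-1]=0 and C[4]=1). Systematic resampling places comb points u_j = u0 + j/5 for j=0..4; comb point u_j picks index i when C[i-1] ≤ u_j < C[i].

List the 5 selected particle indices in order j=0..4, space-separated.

C = [3/14, 6/7, 6/7, 1, 1]
j=0: u_0=3/50 ∈ [0, 3/14) → index 0
j=1: u_1=13/50 ∈ [3/14, 6/7) → index 1
j=2: u_2=23/50 ∈ [3/14, 6/7) → index 1
j=3: u_3=33/50 ∈ [3/14, 6/7) → index 1
j=4: u_4=43/50 ∈ [6/7, 1) → index 3

0 1 1 1 3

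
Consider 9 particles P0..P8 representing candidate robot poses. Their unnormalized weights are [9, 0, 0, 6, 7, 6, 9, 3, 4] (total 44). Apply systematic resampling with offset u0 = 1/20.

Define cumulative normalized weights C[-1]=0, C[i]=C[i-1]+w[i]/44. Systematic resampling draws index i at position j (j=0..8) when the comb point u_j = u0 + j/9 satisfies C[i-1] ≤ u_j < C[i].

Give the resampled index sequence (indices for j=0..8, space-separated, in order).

0 0 3 4 4 5 6 6 8

C = [9/44, 9/44, 9/44, 15/44, 1/2, 7/11, 37/44, 10/11, 1]
j=0: u_0=1/20 ∈ [0, 9/44) → index 0
j=1: u_1=29/180 ∈ [0, 9/44) → index 0
j=2: u_2=49/180 ∈ [9/44, 15/44) → index 3
j=3: u_3=23/60 ∈ [15/44, 1/2) → index 4
j=4: u_4=89/180 ∈ [15/44, 1/2) → index 4
j=5: u_5=109/180 ∈ [1/2, 7/11) → index 5
j=6: u_6=43/60 ∈ [7/11, 37/44) → index 6
j=7: u_7=149/180 ∈ [7/11, 37/44) → index 6
j=8: u_8=169/180 ∈ [10/11, 1) → index 8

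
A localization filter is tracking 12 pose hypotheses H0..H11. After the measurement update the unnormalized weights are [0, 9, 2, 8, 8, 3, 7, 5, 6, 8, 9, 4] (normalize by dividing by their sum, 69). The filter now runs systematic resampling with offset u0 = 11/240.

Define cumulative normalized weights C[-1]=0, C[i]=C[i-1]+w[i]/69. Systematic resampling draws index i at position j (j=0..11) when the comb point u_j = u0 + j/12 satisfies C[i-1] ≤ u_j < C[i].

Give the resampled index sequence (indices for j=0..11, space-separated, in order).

C = [0, 3/23, 11/69, 19/69, 9/23, 10/23, 37/69, 14/23, 16/23, 56/69, 65/69, 1]
j=0: u_0=11/240 ∈ [0, 3/23) → index 1
j=1: u_1=31/240 ∈ [0, 3/23) → index 1
j=2: u_2=17/80 ∈ [11/69, 19/69) → index 3
j=3: u_3=71/240 ∈ [19/69, 9/23) → index 4
j=4: u_4=91/240 ∈ [19/69, 9/23) → index 4
j=5: u_5=37/80 ∈ [10/23, 37/69) → index 6
j=6: u_6=131/240 ∈ [37/69, 14/23) → index 7
j=7: u_7=151/240 ∈ [14/23, 16/23) → index 8
j=8: u_8=57/80 ∈ [16/23, 56/69) → index 9
j=9: u_9=191/240 ∈ [16/23, 56/69) → index 9
j=10: u_10=211/240 ∈ [56/69, 65/69) → index 10
j=11: u_11=77/80 ∈ [65/69, 1) → index 11

1 1 3 4 4 6 7 8 9 9 10 11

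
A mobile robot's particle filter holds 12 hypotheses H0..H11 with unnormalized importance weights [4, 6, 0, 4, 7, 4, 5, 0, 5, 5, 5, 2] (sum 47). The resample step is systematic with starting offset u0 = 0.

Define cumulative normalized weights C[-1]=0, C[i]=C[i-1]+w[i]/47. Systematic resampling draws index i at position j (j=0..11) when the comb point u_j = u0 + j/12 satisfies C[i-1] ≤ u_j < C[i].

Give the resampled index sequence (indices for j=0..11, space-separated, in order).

C = [4/47, 10/47, 10/47, 14/47, 21/47, 25/47, 30/47, 30/47, 35/47, 40/47, 45/47, 1]
j=0: u_0=0 ∈ [0, 4/47) → index 0
j=1: u_1=1/12 ∈ [0, 4/47) → index 0
j=2: u_2=1/6 ∈ [4/47, 10/47) → index 1
j=3: u_3=1/4 ∈ [10/47, 14/47) → index 3
j=4: u_4=1/3 ∈ [14/47, 21/47) → index 4
j=5: u_5=5/12 ∈ [14/47, 21/47) → index 4
j=6: u_6=1/2 ∈ [21/47, 25/47) → index 5
j=7: u_7=7/12 ∈ [25/47, 30/47) → index 6
j=8: u_8=2/3 ∈ [30/47, 35/47) → index 8
j=9: u_9=3/4 ∈ [35/47, 40/47) → index 9
j=10: u_10=5/6 ∈ [35/47, 40/47) → index 9
j=11: u_11=11/12 ∈ [40/47, 45/47) → index 10

0 0 1 3 4 4 5 6 8 9 9 10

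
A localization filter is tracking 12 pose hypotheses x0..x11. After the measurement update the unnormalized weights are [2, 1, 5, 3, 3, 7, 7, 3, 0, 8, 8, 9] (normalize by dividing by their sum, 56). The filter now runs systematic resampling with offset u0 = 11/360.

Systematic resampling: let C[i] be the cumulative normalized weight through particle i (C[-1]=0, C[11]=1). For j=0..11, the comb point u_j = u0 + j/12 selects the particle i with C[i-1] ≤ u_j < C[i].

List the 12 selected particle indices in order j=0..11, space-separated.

C = [1/28, 3/56, 1/7, 11/56, 1/4, 3/8, 1/2, 31/56, 31/56, 39/56, 47/56, 1]
j=0: u_0=11/360 ∈ [0, 1/28) → index 0
j=1: u_1=41/360 ∈ [3/56, 1/7) → index 2
j=2: u_2=71/360 ∈ [11/56, 1/4) → index 4
j=3: u_3=101/360 ∈ [1/4, 3/8) → index 5
j=4: u_4=131/360 ∈ [1/4, 3/8) → index 5
j=5: u_5=161/360 ∈ [3/8, 1/2) → index 6
j=6: u_6=191/360 ∈ [1/2, 31/56) → index 7
j=7: u_7=221/360 ∈ [31/56, 39/56) → index 9
j=8: u_8=251/360 ∈ [39/56, 47/56) → index 10
j=9: u_9=281/360 ∈ [39/56, 47/56) → index 10
j=10: u_10=311/360 ∈ [47/56, 1) → index 11
j=11: u_11=341/360 ∈ [47/56, 1) → index 11

0 2 4 5 5 6 7 9 10 10 11 11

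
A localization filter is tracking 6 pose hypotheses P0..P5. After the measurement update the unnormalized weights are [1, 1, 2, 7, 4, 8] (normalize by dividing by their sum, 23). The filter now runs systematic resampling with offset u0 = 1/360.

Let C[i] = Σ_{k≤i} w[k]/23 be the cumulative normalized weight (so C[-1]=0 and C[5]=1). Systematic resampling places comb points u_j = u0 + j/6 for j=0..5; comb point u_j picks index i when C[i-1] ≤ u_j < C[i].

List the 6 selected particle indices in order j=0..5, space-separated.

0 2 3 4 5 5

C = [1/23, 2/23, 4/23, 11/23, 15/23, 1]
j=0: u_0=1/360 ∈ [0, 1/23) → index 0
j=1: u_1=61/360 ∈ [2/23, 4/23) → index 2
j=2: u_2=121/360 ∈ [4/23, 11/23) → index 3
j=3: u_3=181/360 ∈ [11/23, 15/23) → index 4
j=4: u_4=241/360 ∈ [15/23, 1) → index 5
j=5: u_5=301/360 ∈ [15/23, 1) → index 5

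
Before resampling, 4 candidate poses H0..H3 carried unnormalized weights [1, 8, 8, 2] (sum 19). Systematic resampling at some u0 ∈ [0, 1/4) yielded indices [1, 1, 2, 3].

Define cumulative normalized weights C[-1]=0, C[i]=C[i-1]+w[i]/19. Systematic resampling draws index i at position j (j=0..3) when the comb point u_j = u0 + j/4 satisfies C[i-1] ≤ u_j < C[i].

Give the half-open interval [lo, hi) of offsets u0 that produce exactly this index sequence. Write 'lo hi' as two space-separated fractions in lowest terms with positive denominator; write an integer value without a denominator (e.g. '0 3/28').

11/76 17/76

C = [1/19, 9/19, 17/19, 1]
j=0 picked index 1: u0 ∈ [1/19, 9/19)
j=1 picked index 1: u0 ∈ [-15/76, 17/76)
j=2 picked index 2: u0 ∈ [-1/38, 15/38)
j=3 picked index 3: u0 ∈ [11/76, 1/4)
intersection: [11/76, 17/76)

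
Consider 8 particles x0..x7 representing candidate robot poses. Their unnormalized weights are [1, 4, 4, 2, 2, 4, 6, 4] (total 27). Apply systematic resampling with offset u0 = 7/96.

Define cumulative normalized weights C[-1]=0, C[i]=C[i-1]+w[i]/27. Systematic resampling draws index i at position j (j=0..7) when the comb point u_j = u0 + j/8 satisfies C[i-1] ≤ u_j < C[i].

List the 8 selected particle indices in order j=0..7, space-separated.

C = [1/27, 5/27, 1/3, 11/27, 13/27, 17/27, 23/27, 1]
j=0: u_0=7/96 ∈ [1/27, 5/27) → index 1
j=1: u_1=19/96 ∈ [5/27, 1/3) → index 2
j=2: u_2=31/96 ∈ [5/27, 1/3) → index 2
j=3: u_3=43/96 ∈ [11/27, 13/27) → index 4
j=4: u_4=55/96 ∈ [13/27, 17/27) → index 5
j=5: u_5=67/96 ∈ [17/27, 23/27) → index 6
j=6: u_6=79/96 ∈ [17/27, 23/27) → index 6
j=7: u_7=91/96 ∈ [23/27, 1) → index 7

1 2 2 4 5 6 6 7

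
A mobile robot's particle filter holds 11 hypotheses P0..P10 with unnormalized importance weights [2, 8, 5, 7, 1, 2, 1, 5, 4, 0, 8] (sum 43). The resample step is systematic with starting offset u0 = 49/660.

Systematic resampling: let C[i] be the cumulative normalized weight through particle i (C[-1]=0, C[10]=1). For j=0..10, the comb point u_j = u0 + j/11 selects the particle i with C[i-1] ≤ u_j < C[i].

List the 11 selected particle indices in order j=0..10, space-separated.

C = [2/43, 10/43, 15/43, 22/43, 23/43, 25/43, 26/43, 31/43, 35/43, 35/43, 1]
j=0: u_0=49/660 ∈ [2/43, 10/43) → index 1
j=1: u_1=109/660 ∈ [2/43, 10/43) → index 1
j=2: u_2=169/660 ∈ [10/43, 15/43) → index 2
j=3: u_3=229/660 ∈ [10/43, 15/43) → index 2
j=4: u_4=289/660 ∈ [15/43, 22/43) → index 3
j=5: u_5=349/660 ∈ [22/43, 23/43) → index 4
j=6: u_6=409/660 ∈ [26/43, 31/43) → index 7
j=7: u_7=469/660 ∈ [26/43, 31/43) → index 7
j=8: u_8=529/660 ∈ [31/43, 35/43) → index 8
j=9: u_9=589/660 ∈ [35/43, 1) → index 10
j=10: u_10=59/60 ∈ [35/43, 1) → index 10

1 1 2 2 3 4 7 7 8 10 10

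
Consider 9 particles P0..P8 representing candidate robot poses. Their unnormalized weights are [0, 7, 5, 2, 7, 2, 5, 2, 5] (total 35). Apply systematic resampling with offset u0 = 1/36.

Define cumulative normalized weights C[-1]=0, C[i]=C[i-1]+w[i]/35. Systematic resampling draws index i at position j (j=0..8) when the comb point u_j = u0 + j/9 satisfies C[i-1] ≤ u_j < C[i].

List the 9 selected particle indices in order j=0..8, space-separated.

C = [0, 1/5, 12/35, 2/5, 3/5, 23/35, 4/5, 6/7, 1]
j=0: u_0=1/36 ∈ [0, 1/5) → index 1
j=1: u_1=5/36 ∈ [0, 1/5) → index 1
j=2: u_2=1/4 ∈ [1/5, 12/35) → index 2
j=3: u_3=13/36 ∈ [12/35, 2/5) → index 3
j=4: u_4=17/36 ∈ [2/5, 3/5) → index 4
j=5: u_5=7/12 ∈ [2/5, 3/5) → index 4
j=6: u_6=25/36 ∈ [23/35, 4/5) → index 6
j=7: u_7=29/36 ∈ [4/5, 6/7) → index 7
j=8: u_8=11/12 ∈ [6/7, 1) → index 8

1 1 2 3 4 4 6 7 8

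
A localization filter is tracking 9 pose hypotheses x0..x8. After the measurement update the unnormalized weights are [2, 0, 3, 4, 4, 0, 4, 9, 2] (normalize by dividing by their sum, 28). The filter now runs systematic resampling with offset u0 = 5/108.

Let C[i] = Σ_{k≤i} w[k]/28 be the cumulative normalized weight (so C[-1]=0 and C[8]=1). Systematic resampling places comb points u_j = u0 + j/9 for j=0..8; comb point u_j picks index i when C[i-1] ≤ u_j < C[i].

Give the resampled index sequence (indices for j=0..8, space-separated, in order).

0 2 3 4 6 6 7 7 8

C = [1/14, 1/14, 5/28, 9/28, 13/28, 13/28, 17/28, 13/14, 1]
j=0: u_0=5/108 ∈ [0, 1/14) → index 0
j=1: u_1=17/108 ∈ [1/14, 5/28) → index 2
j=2: u_2=29/108 ∈ [5/28, 9/28) → index 3
j=3: u_3=41/108 ∈ [9/28, 13/28) → index 4
j=4: u_4=53/108 ∈ [13/28, 17/28) → index 6
j=5: u_5=65/108 ∈ [13/28, 17/28) → index 6
j=6: u_6=77/108 ∈ [17/28, 13/14) → index 7
j=7: u_7=89/108 ∈ [17/28, 13/14) → index 7
j=8: u_8=101/108 ∈ [13/14, 1) → index 8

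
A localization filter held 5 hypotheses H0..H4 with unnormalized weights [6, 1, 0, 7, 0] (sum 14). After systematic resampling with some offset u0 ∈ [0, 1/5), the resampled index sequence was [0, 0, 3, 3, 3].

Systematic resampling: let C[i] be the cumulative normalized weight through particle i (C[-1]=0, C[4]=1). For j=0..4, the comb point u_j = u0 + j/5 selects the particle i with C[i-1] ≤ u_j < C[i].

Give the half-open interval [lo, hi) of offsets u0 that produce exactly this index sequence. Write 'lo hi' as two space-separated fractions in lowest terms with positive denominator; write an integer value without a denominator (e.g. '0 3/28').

1/10 1/5

C = [3/7, 1/2, 1/2, 1, 1]
j=0 picked index 0: u0 ∈ [0, 3/7)
j=1 picked index 0: u0 ∈ [-1/5, 8/35)
j=2 picked index 3: u0 ∈ [1/10, 3/5)
j=3 picked index 3: u0 ∈ [-1/10, 2/5)
j=4 picked index 3: u0 ∈ [-3/10, 1/5)
intersection: [1/10, 1/5)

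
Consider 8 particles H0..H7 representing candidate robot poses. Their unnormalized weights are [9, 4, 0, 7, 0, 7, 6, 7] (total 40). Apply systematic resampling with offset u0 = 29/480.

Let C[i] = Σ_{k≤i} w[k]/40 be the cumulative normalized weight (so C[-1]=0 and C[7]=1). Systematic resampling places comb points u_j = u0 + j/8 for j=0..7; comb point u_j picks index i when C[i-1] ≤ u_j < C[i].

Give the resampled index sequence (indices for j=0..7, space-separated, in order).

0 0 1 3 5 6 6 7

C = [9/40, 13/40, 13/40, 1/2, 1/2, 27/40, 33/40, 1]
j=0: u_0=29/480 ∈ [0, 9/40) → index 0
j=1: u_1=89/480 ∈ [0, 9/40) → index 0
j=2: u_2=149/480 ∈ [9/40, 13/40) → index 1
j=3: u_3=209/480 ∈ [13/40, 1/2) → index 3
j=4: u_4=269/480 ∈ [1/2, 27/40) → index 5
j=5: u_5=329/480 ∈ [27/40, 33/40) → index 6
j=6: u_6=389/480 ∈ [27/40, 33/40) → index 6
j=7: u_7=449/480 ∈ [33/40, 1) → index 7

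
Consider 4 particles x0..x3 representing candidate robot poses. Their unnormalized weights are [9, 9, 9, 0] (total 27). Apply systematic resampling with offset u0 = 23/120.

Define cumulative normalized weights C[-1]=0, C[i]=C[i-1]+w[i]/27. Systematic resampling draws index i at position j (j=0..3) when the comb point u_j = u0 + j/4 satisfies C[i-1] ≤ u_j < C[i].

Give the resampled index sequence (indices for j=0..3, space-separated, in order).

C = [1/3, 2/3, 1, 1]
j=0: u_0=23/120 ∈ [0, 1/3) → index 0
j=1: u_1=53/120 ∈ [1/3, 2/3) → index 1
j=2: u_2=83/120 ∈ [2/3, 1) → index 2
j=3: u_3=113/120 ∈ [2/3, 1) → index 2

0 1 2 2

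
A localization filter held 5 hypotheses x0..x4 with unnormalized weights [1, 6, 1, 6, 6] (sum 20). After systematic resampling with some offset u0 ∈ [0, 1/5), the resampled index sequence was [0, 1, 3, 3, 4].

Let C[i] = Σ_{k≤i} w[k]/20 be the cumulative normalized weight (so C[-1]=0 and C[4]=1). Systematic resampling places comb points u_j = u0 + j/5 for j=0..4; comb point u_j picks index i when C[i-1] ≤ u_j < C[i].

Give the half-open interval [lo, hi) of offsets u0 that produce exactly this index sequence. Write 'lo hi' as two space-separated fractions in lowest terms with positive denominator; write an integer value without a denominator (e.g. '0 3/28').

C = [1/20, 7/20, 2/5, 7/10, 1]
j=0 picked index 0: u0 ∈ [0, 1/20)
j=1 picked index 1: u0 ∈ [-3/20, 3/20)
j=2 picked index 3: u0 ∈ [0, 3/10)
j=3 picked index 3: u0 ∈ [-1/5, 1/10)
j=4 picked index 4: u0 ∈ [-1/10, 1/5)
intersection: [0, 1/20)

0 1/20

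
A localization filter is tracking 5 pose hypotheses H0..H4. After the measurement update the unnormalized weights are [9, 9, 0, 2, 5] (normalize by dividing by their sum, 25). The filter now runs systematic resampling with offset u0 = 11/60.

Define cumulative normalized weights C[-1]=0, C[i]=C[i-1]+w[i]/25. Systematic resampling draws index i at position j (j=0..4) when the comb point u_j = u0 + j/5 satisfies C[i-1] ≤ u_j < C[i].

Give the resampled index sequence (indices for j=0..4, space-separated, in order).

0 1 1 3 4

C = [9/25, 18/25, 18/25, 4/5, 1]
j=0: u_0=11/60 ∈ [0, 9/25) → index 0
j=1: u_1=23/60 ∈ [9/25, 18/25) → index 1
j=2: u_2=7/12 ∈ [9/25, 18/25) → index 1
j=3: u_3=47/60 ∈ [18/25, 4/5) → index 3
j=4: u_4=59/60 ∈ [4/5, 1) → index 4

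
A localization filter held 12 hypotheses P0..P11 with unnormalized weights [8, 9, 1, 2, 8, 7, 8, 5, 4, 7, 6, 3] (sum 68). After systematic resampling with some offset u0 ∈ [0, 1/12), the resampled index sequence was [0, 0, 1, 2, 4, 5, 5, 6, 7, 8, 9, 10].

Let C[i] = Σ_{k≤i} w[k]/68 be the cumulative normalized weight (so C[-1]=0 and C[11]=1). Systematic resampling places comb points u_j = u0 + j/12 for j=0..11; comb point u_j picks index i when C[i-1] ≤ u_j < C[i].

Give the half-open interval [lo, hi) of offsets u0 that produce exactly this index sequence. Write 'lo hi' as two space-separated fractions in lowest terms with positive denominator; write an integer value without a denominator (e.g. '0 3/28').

0 1/68

C = [2/17, 1/4, 9/34, 5/17, 7/17, 35/68, 43/68, 12/17, 13/17, 59/68, 65/68, 1]
j=0 picked index 0: u0 ∈ [0, 2/17)
j=1 picked index 0: u0 ∈ [-1/12, 7/204)
j=2 picked index 1: u0 ∈ [-5/102, 1/12)
j=3 picked index 2: u0 ∈ [0, 1/68)
j=4 picked index 4: u0 ∈ [-2/51, 4/51)
j=5 picked index 5: u0 ∈ [-1/204, 5/51)
j=6 picked index 5: u0 ∈ [-3/34, 1/68)
j=7 picked index 6: u0 ∈ [-7/102, 5/102)
j=8 picked index 7: u0 ∈ [-7/204, 2/51)
j=9 picked index 8: u0 ∈ [-3/68, 1/68)
j=10 picked index 9: u0 ∈ [-7/102, 7/204)
j=11 picked index 10: u0 ∈ [-5/102, 2/51)
intersection: [0, 1/68)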